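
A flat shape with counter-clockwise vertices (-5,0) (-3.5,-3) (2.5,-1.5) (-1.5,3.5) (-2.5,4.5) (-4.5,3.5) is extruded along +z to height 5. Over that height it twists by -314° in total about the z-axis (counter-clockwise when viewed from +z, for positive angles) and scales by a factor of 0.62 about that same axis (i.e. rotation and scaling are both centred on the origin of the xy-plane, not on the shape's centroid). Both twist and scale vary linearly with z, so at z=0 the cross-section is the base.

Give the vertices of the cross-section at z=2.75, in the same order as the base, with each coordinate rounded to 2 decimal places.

t = z/height = 2.75/5 = 0.55
s = 1 + (scale-1)·z/height = 1 + (0.62-1)·2.75/5 = 0.791000
θ = twist·z/height = -314°·2.75/5 = -172.7000° = -3.014184 rad
cos θ = -0.991894, sin θ = -0.127065 (intermediates below are computed at full precision and shown rounded to 5 d.p.)
v1: (-5,0) → rotate → (4.95947,0.63532) → ×s → (3.92294,0.50254) → (3.92,0.50)
v2: (-3.5,-3) → rotate → (3.09044,3.42041) → ×s → (2.44454,2.70554) → (2.44,2.71)
v3: (2.5,-1.5) → rotate → (-2.67033,1.17018) → ×s → (-2.11223,0.92561) → (-2.11,0.93)
v4: (-1.5,3.5) → rotate → (1.93257,-3.28103) → ×s → (1.52866,-2.59530) → (1.53,-2.60)
v5: (-2.5,4.5) → rotate → (3.05153,-4.14586) → ×s → (2.41376,-3.27938) → (2.41,-3.28)
v6: (-4.5,3.5) → rotate → (4.90825,-2.89984) → ×s → (3.88243,-2.29377) → (3.88,-2.29)

Cross-section at z=2.75: (3.92,0.50) (2.44,2.71) (-2.11,0.93) (1.53,-2.60) (2.41,-3.28) (3.88,-2.29)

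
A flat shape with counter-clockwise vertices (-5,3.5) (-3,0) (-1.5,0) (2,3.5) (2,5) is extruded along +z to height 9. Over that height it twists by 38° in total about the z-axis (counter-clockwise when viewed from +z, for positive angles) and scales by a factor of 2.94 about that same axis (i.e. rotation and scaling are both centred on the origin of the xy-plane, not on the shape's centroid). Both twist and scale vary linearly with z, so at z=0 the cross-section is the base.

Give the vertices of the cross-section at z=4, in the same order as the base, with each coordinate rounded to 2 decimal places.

Cross-section at z=4: (-10.80,3.53) (-5.35,-1.62) (-2.67,-0.81) (1.67,7.32) (0.86,9.99)

t = z/height = 4/9 = 0.444444
s = 1 + (scale-1)·z/height = 1 + (2.94-1)·4/9 = 1.862222
θ = twist·z/height = 38°·4/9 = 16.8889° = 0.294767 rad
cos θ = 0.956870, sin θ = 0.290517 (intermediates below are computed at full precision and shown rounded to 5 d.p.)
v1: (-5,3.5) → rotate → (-5.80116,1.89646) → ×s → (-10.80305,3.53163) → (-10.80,3.53)
v2: (-3,0) → rotate → (-2.87061,-0.87155) → ×s → (-5.34571,-1.62302) → (-5.35,-1.62)
v3: (-1.5,0) → rotate → (-1.43530,-0.43577) → ×s → (-2.67286,-0.81151) → (-2.67,-0.81)
v4: (2,3.5) → rotate → (0.89693,3.93008) → ×s → (1.67029,7.31868) → (1.67,7.32)
v5: (2,5) → rotate → (0.46116,5.36538) → ×s → (0.85878,9.99154) → (0.86,9.99)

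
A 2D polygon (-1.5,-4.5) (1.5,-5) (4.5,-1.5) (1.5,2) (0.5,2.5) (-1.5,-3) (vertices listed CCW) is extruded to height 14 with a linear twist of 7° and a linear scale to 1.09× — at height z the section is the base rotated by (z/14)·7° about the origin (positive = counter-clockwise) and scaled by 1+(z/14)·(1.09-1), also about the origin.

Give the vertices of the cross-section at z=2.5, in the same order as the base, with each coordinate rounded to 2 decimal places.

Cross-section at z=2.5: (-1.42,-4.60) (1.63,-5.05) (4.60,-1.42) (1.48,2.06) (0.45,2.55) (-1.46,-3.08)

t = z/height = 2.5/14 = 0.178571
s = 1 + (scale-1)·z/height = 1 + (1.09-1)·2.5/14 = 1.016071
θ = twist·z/height = 7°·2.5/14 = 1.2500° = 0.021817 rad
cos θ = 0.999762, sin θ = 0.021815 (intermediates below are computed at full precision and shown rounded to 5 d.p.)
v1: (-1.5,-4.5) → rotate → (-1.40148,-4.53165) → ×s → (-1.42400,-4.60448) → (-1.42,-4.60)
v2: (1.5,-5) → rotate → (1.60872,-4.96609) → ×s → (1.63457,-5.04590) → (1.63,-5.05)
v3: (4.5,-1.5) → rotate → (4.53165,-1.40148) → ×s → (4.60448,-1.42400) → (4.60,-1.42)
v4: (1.5,2) → rotate → (1.45601,2.03225) → ×s → (1.47941,2.06491) → (1.48,2.06)
v5: (0.5,2.5) → rotate → (0.44534,2.51031) → ×s → (0.45250,2.55066) → (0.45,2.55)
v6: (-1.5,-3) → rotate → (-1.43420,-3.03201) → ×s → (-1.45725,-3.08074) → (-1.46,-3.08)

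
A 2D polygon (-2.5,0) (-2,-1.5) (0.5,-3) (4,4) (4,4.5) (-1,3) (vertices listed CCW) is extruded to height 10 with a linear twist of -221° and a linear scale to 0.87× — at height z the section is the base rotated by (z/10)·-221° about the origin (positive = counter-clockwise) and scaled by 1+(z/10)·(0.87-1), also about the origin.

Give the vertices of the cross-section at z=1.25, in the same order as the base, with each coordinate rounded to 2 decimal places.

Cross-section at z=1.25: (-2.18,1.14) (-2.43,-0.40) (-0.93,-2.84) (5.31,1.66) (5.54,2.10) (0.50,3.07)

t = z/height = 1.25/10 = 0.125
s = 1 + (scale-1)·z/height = 1 + (0.87-1)·1.25/10 = 0.983750
θ = twist·z/height = -221°·1.25/10 = -27.6250° = -0.482147 rad
cos θ = 0.886001, sin θ = -0.463683 (intermediates below are computed at full precision and shown rounded to 5 d.p.)
v1: (-2.5,0) → rotate → (-2.21500,1.15921) → ×s → (-2.17901,1.14037) → (-2.18,1.14)
v2: (-2,-1.5) → rotate → (-2.46753,-0.40164) → ×s → (-2.42743,-0.39511) → (-2.43,-0.40)
v3: (0.5,-3) → rotate → (-0.94805,-2.88985) → ×s → (-0.93264,-2.84289) → (-0.93,-2.84)
v4: (4,4) → rotate → (5.39874,1.68927) → ×s → (5.31101,1.66182) → (5.31,1.66)
v5: (4,4.5) → rotate → (5.63058,2.13228) → ×s → (5.53908,2.09763) → (5.54,2.10)
v6: (-1,3) → rotate → (0.50505,3.12169) → ×s → (0.49684,3.07096) → (0.50,3.07)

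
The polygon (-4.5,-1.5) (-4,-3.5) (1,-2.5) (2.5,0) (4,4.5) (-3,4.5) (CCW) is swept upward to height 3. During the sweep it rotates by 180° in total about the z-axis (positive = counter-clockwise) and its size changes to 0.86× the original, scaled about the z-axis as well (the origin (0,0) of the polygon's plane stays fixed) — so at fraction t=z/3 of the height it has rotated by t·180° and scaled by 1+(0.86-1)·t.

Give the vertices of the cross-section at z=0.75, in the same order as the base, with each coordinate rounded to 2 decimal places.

t = z/height = 0.75/3 = 0.25
s = 1 + (scale-1)·z/height = 1 + (0.86-1)·0.75/3 = 0.965000
θ = twist·z/height = 180°·0.75/3 = 45.0000° = 0.785398 rad
cos θ = 0.707107, sin θ = 0.707107 (intermediates below are computed at full precision and shown rounded to 5 d.p.)
v1: (-4.5,-1.5) → rotate → (-2.12132,-4.24264) → ×s → (-2.04707,-4.09415) → (-2.05,-4.09)
v2: (-4,-3.5) → rotate → (-0.35355,-5.30330) → ×s → (-0.34118,-5.11769) → (-0.34,-5.12)
v3: (1,-2.5) → rotate → (2.47487,-1.06066) → ×s → (2.38825,-1.02354) → (2.39,-1.02)
v4: (2.5,0) → rotate → (1.76777,1.76777) → ×s → (1.70590,1.70590) → (1.71,1.71)
v5: (4,4.5) → rotate → (-0.35355,6.01041) → ×s → (-0.34118,5.80004) → (-0.34,5.80)
v6: (-3,4.5) → rotate → (-5.30330,1.06066) → ×s → (-5.11769,1.02354) → (-5.12,1.02)

Cross-section at z=0.75: (-2.05,-4.09) (-0.34,-5.12) (2.39,-1.02) (1.71,1.71) (-0.34,5.80) (-5.12,1.02)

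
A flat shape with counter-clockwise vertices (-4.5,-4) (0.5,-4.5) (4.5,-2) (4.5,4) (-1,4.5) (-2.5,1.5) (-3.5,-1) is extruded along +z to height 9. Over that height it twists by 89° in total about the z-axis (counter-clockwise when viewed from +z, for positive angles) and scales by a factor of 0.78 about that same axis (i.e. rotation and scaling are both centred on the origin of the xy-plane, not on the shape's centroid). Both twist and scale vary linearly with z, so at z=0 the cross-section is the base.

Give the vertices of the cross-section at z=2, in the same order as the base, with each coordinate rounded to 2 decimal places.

Cross-section at z=2: (-2.74,-5.03) (1.90,-3.87) (4.67,-0.34) (2.74,5.03) (-2.34,3.71) (-2.72,0.54) (-2.81,-2.02)

t = z/height = 2/9 = 0.222222
s = 1 + (scale-1)·z/height = 1 + (0.78-1)·2/9 = 0.951111
θ = twist·z/height = 89°·2/9 = 19.7778° = 0.345187 rad
cos θ = 0.941012, sin θ = 0.338373 (intermediates below are computed at full precision and shown rounded to 5 d.p.)
v1: (-4.5,-4) → rotate → (-2.88106,-5.28673) → ×s → (-2.74021,-5.02826) → (-2.74,-5.03)
v2: (0.5,-4.5) → rotate → (1.99318,-4.06537) → ×s → (1.89574,-3.86662) → (1.90,-3.87)
v3: (4.5,-2) → rotate → (4.91130,-0.35935) → ×s → (4.67119,-0.34178) → (4.67,-0.34)
v4: (4.5,4) → rotate → (2.88106,5.28673) → ×s → (2.74021,5.02826) → (2.74,5.03)
v5: (-1,4.5) → rotate → (-2.46369,3.89618) → ×s → (-2.34324,3.70570) → (-2.34,3.71)
v6: (-2.5,1.5) → rotate → (-2.86009,0.56559) → ×s → (-2.72026,0.53793) → (-2.72,0.54)
v7: (-3.5,-1) → rotate → (-2.95517,-2.12532) → ×s → (-2.81069,-2.02141) → (-2.81,-2.02)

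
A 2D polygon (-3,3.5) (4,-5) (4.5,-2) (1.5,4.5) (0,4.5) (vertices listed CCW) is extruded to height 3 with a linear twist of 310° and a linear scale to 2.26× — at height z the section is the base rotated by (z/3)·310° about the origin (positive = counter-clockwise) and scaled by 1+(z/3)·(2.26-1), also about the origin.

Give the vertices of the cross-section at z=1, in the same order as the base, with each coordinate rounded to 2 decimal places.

Cross-section at z=1: (-3.85,-5.29) (5.60,7.16) (1.29,6.87) (-6.71,0.60) (-6.22,-1.47)

t = z/height = 1/3 = 0.333333
s = 1 + (scale-1)·z/height = 1 + (2.26-1)·1/3 = 1.420000
θ = twist·z/height = 310°·1/3 = 103.3333° = 1.803507 rad
cos θ = -0.230616, sin θ = 0.973045 (intermediates below are computed at full precision and shown rounded to 5 d.p.)
v1: (-3,3.5) → rotate → (-2.71381,-3.72629) → ×s → (-3.85361,-5.29133) → (-3.85,-5.29)
v2: (4,-5) → rotate → (3.94276,5.04526) → ×s → (5.59872,7.16427) → (5.60,7.16)
v3: (4.5,-2) → rotate → (0.90832,4.83993) → ×s → (1.28981,6.87271) → (1.29,6.87)
v4: (1.5,4.5) → rotate → (-4.72463,0.42180) → ×s → (-6.70897,0.59895) → (-6.71,0.60)
v5: (0,4.5) → rotate → (-4.37870,-1.03777) → ×s → (-6.21776,-1.47364) → (-6.22,-1.47)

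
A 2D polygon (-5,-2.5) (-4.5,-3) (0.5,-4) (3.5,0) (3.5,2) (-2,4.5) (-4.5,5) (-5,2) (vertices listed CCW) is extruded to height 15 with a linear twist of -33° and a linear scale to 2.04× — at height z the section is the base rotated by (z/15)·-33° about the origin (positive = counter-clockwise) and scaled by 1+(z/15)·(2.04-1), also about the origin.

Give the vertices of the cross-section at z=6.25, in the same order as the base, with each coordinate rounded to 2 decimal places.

t = z/height = 6.25/15 = 0.416667
s = 1 + (scale-1)·z/height = 1 + (2.04-1)·6.25/15 = 1.433333
θ = twist·z/height = -33°·6.25/15 = -13.7500° = -0.239983 rad
cos θ = 0.971342, sin θ = -0.237686 (intermediates below are computed at full precision and shown rounded to 5 d.p.)
v1: (-5,-2.5) → rotate → (-5.45093,-1.23993) → ×s → (-7.81299,-1.77723) → (-7.81,-1.78)
v2: (-4.5,-3) → rotate → (-5.08410,-1.84444) → ×s → (-7.28721,-2.64370) → (-7.29,-2.64)
v3: (0.5,-4) → rotate → (-0.46507,-4.00421) → ×s → (-0.66660,-5.73937) → (-0.67,-5.74)
v4: (3.5,0) → rotate → (3.39970,-0.83190) → ×s → (4.87290,-1.19239) → (4.87,-1.19)
v5: (3.5,2) → rotate → (3.87507,1.11078) → ×s → (5.55427,1.59212) → (5.55,1.59)
v6: (-2,4.5) → rotate → (-0.87310,4.84641) → ×s → (-1.25144,6.94652) → (-1.25,6.95)
v7: (-4.5,5) → rotate → (-3.18261,5.92630) → ×s → (-4.56174,8.49436) → (-4.56,8.49)
v8: (-5,2) → rotate → (-4.38134,3.13111) → ×s → (-6.27992,4.48793) → (-6.28,4.49)

Cross-section at z=6.25: (-7.81,-1.78) (-7.29,-2.64) (-0.67,-5.74) (4.87,-1.19) (5.55,1.59) (-1.25,6.95) (-4.56,8.49) (-6.28,4.49)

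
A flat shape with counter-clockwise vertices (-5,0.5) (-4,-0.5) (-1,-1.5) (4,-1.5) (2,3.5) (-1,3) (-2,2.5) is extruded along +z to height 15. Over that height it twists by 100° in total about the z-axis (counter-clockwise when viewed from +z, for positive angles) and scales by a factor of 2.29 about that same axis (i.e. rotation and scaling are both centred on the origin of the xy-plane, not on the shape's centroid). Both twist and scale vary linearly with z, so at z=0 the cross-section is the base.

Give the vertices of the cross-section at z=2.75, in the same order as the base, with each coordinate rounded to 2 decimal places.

Cross-section at z=2.75: (-6.06,-1.36) (-4.50,-2.14) (-0.59,-2.15) (5.28,-0.20) (0.99,4.89) (-2.34,3.13) (-3.32,2.16)

t = z/height = 2.75/15 = 0.183333
s = 1 + (scale-1)·z/height = 1 + (2.29-1)·2.75/15 = 1.236500
θ = twist·z/height = 100°·2.75/15 = 18.3333° = 0.319977 rad
cos θ = 0.949243, sin θ = 0.314545 (intermediates below are computed at full precision and shown rounded to 5 d.p.)
v1: (-5,0.5) → rotate → (-4.90349,-1.09810) → ×s → (-6.06316,-1.35780) → (-6.06,-1.36)
v2: (-4,-0.5) → rotate → (-3.63970,-1.73280) → ×s → (-4.50049,-2.14261) → (-4.50,-2.14)
v3: (-1,-1.5) → rotate → (-0.47743,-1.73841) → ×s → (-0.59034,-2.14954) → (-0.59,-2.15)
v4: (4,-1.5) → rotate → (4.26879,-0.16568) → ×s → (5.27836,-0.20487) → (5.28,-0.20)
v5: (2,3.5) → rotate → (0.79758,3.95144) → ×s → (0.98621,4.88595) → (0.99,4.89)
v6: (-1,3) → rotate → (-1.89288,2.53318) → ×s → (-2.34054,3.13228) → (-2.34,3.13)
v7: (-2,2.5) → rotate → (-2.68485,1.74402) → ×s → (-3.31981,2.15648) → (-3.32,2.16)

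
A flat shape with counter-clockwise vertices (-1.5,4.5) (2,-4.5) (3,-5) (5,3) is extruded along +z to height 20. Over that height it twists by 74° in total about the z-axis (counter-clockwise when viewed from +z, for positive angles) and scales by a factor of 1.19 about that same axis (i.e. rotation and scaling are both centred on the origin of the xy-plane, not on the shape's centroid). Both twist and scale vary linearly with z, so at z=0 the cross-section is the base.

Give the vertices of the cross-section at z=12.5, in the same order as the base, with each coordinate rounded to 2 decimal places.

Cross-section at z=12.5: (-4.80,2.27) (5.18,-1.87) (6.36,-1.44) (1.44,6.36)

t = z/height = 12.5/20 = 0.625
s = 1 + (scale-1)·z/height = 1 + (1.19-1)·12.5/20 = 1.118750
θ = twist·z/height = 74°·12.5/20 = 46.2500° = 0.807215 rad
cos θ = 0.691513, sin θ = 0.722364 (intermediates below are computed at full precision and shown rounded to 5 d.p.)
v1: (-1.5,4.5) → rotate → (-4.28791,2.02826) → ×s → (-4.79710,2.26912) → (-4.80,2.27)
v2: (2,-4.5) → rotate → (4.63366,-1.66708) → ×s → (5.18391,-1.86505) → (5.18,-1.87)
v3: (3,-5) → rotate → (5.68636,-1.29047) → ×s → (6.36161,-1.44372) → (6.36,-1.44)
v4: (5,3) → rotate → (1.29047,5.68636) → ×s → (1.44372,6.36161) → (1.44,6.36)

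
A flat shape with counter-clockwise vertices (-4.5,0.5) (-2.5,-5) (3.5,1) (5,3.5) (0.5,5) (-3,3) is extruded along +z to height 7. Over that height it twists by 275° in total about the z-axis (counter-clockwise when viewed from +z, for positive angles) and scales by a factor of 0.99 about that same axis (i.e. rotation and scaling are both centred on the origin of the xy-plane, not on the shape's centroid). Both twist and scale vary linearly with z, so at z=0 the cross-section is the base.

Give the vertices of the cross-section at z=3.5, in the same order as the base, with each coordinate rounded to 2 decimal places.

Cross-section at z=3.5: (2.97,-3.39) (5.20,1.99) (-3.24,1.62) (-6.02,0.79) (-3.73,-3.33) (0.18,-4.22)

t = z/height = 3.5/7 = 0.5
s = 1 + (scale-1)·z/height = 1 + (0.99-1)·3.5/7 = 0.995000
θ = twist·z/height = 275°·3.5/7 = 137.5000° = 2.399828 rad
cos θ = -0.737277, sin θ = 0.675590 (intermediates below are computed at full precision and shown rounded to 5 d.p.)
v1: (-4.5,0.5) → rotate → (2.97995,-3.40879) → ×s → (2.96505,-3.39175) → (2.97,-3.39)
v2: (-2.5,-5) → rotate → (5.22114,1.99741) → ×s → (5.19504,1.98742) → (5.20,1.99)
v3: (3.5,1) → rotate → (-3.25606,1.62729) → ×s → (-3.23978,1.61915) → (-3.24,1.62)
v4: (5,3.5) → rotate → (-6.05095,0.79748) → ×s → (-6.02070,0.79349) → (-6.02,0.79)
v5: (0.5,5) → rotate → (-3.74659,-3.34859) → ×s → (-3.72786,-3.33185) → (-3.73,-3.33)
v6: (-3,3) → rotate → (0.18506,-4.23860) → ×s → (0.18414,-4.21741) → (0.18,-4.22)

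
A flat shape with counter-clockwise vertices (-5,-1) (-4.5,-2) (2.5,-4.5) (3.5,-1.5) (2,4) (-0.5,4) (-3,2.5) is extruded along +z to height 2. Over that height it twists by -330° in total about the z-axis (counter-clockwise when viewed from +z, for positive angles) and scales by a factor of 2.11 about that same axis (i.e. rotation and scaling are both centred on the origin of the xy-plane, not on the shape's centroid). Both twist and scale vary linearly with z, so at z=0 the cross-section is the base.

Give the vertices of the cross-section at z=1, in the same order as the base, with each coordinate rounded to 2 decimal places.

Cross-section at z=1: (7.11,3.51) (5.95,4.82) (-5.57,5.75) (-5.86,0.84) (-1.39,-6.81) (2.36,-5.81) (5.51,-2.55)

t = z/height = 1/2 = 0.5
s = 1 + (scale-1)·z/height = 1 + (2.11-1)·1/2 = 1.555000
θ = twist·z/height = -330°·1/2 = -165.0000° = -2.879793 rad
cos θ = -0.965926, sin θ = -0.258819 (intermediates below are computed at full precision and shown rounded to 5 d.p.)
v1: (-5,-1) → rotate → (4.57081,2.26002) → ×s → (7.10761,3.51433) → (7.11,3.51)
v2: (-4.5,-2) → rotate → (3.82903,3.09654) → ×s → (5.95414,4.81512) → (5.95,4.82)
v3: (2.5,-4.5) → rotate → (-3.57950,3.69962) → ×s → (-5.56612,5.75291) → (-5.57,5.75)
v4: (3.5,-1.5) → rotate → (-3.76897,0.54302) → ×s → (-5.86075,0.84440) → (-5.86,0.84)
v5: (2,4) → rotate → (-0.89658,-4.38134) → ×s → (-1.39417,-6.81299) → (-1.39,-6.81)
v6: (-0.5,4) → rotate → (1.51824,-3.73429) → ×s → (2.36086,-5.80683) → (2.36,-5.81)
v7: (-3,2.5) → rotate → (3.54483,-1.63836) → ×s → (5.51220,-2.54765) → (5.51,-2.55)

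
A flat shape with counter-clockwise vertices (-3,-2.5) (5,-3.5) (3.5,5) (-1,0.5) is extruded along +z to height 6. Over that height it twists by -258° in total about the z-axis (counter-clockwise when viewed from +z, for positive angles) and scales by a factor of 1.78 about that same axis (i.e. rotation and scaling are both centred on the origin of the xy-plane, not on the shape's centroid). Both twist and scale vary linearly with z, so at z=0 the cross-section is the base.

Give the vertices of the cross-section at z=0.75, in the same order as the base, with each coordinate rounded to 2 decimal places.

Cross-section at z=0.75: (-4.25,-0.56) (2.59,-6.18) (6.18,2.59) (-0.64,1.05)

t = z/height = 0.75/6 = 0.125
s = 1 + (scale-1)·z/height = 1 + (1.78-1)·0.75/6 = 1.097500
θ = twist·z/height = -258°·0.75/6 = -32.2500° = -0.562869 rad
cos θ = 0.845728, sin θ = -0.533615 (intermediates below are computed at full precision and shown rounded to 5 d.p.)
v1: (-3,-2.5) → rotate → (-3.87122,-0.51348) → ×s → (-4.24866,-0.56354) → (-4.25,-0.56)
v2: (5,-3.5) → rotate → (2.36099,-5.62812) → ×s → (2.59118,-6.17686) → (2.59,-6.18)
v3: (3.5,5) → rotate → (5.62812,2.36099) → ×s → (6.17686,2.59118) → (6.18,2.59)
v4: (-1,0.5) → rotate → (-0.57892,0.95648) → ×s → (-0.63537,1.04974) → (-0.64,1.05)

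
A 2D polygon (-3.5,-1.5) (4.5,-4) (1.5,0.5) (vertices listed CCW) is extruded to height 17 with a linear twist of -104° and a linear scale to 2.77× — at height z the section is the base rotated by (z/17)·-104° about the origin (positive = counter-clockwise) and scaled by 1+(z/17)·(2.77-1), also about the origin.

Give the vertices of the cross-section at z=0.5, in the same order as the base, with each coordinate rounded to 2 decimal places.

t = z/height = 0.5/17 = 0.0294118
s = 1 + (scale-1)·z/height = 1 + (2.77-1)·0.5/17 = 1.052059
θ = twist·z/height = -104°·0.5/17 = -3.0588° = -0.053387 rad
cos θ = 0.998575, sin θ = -0.053361 (intermediates below are computed at full precision and shown rounded to 5 d.p.)
v1: (-3.5,-1.5) → rotate → (-3.57506,-1.31110) → ×s → (-3.76117,-1.37935) → (-3.76,-1.38)
v2: (4.5,-4) → rotate → (4.28014,-4.23443) → ×s → (4.50296,-4.45487) → (4.50,-4.45)
v3: (1.5,0.5) → rotate → (1.52454,0.41925) → ×s → (1.60391,0.44107) → (1.60,0.44)

Cross-section at z=0.5: (-3.76,-1.38) (4.50,-4.45) (1.60,0.44)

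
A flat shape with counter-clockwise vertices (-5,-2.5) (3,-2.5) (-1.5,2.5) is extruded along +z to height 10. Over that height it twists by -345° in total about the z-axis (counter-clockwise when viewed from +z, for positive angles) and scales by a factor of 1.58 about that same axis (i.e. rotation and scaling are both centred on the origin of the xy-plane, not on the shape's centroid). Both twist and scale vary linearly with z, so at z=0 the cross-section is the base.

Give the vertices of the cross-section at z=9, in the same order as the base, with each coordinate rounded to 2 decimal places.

t = z/height = 9/10 = 0.9
s = 1 + (scale-1)·z/height = 1 + (1.58-1)·9/10 = 1.522000
θ = twist·z/height = -345°·9/10 = -310.5000° = -5.419247 rad
cos θ = 0.649448, sin θ = 0.760406 (intermediates below are computed at full precision and shown rounded to 5 d.p.)
v1: (-5,-2.5) → rotate → (-1.34623,-5.42565) → ×s → (-2.04895,-8.25784) → (-2.05,-8.26)
v2: (3,-2.5) → rotate → (3.84936,0.65760) → ×s → (5.85872,1.00086) → (5.86,1.00)
v3: (-1.5,2.5) → rotate → (-2.87519,0.48301) → ×s → (-4.37603,0.73514) → (-4.38,0.74)

Cross-section at z=9: (-2.05,-8.26) (5.86,1.00) (-4.38,0.74)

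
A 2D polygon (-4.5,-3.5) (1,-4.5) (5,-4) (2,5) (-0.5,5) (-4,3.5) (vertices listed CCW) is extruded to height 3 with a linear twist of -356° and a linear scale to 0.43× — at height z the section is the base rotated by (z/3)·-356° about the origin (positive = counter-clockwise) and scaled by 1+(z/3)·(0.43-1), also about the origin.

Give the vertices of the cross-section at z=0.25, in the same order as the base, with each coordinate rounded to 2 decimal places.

t = z/height = 0.25/3 = 0.0833333
s = 1 + (scale-1)·z/height = 1 + (0.43-1)·0.25/3 = 0.952500
θ = twist·z/height = -356°·0.25/3 = -29.6667° = -0.517781 rad
cos θ = 0.868920, sin θ = -0.494953 (intermediates below are computed at full precision and shown rounded to 5 d.p.)
v1: (-4.5,-3.5) → rotate → (-5.64247,-0.81393) → ×s → (-5.37446,-0.77527) → (-5.37,-0.78)
v2: (1,-4.5) → rotate → (-1.35837,-4.40509) → ×s → (-1.29385,-4.19585) → (-1.29,-4.20)
v3: (5,-4) → rotate → (2.36479,-5.95044) → ×s → (2.25246,-5.66780) → (2.25,-5.67)
v4: (2,5) → rotate → (4.21261,3.35469) → ×s → (4.01251,3.19534) → (4.01,3.20)
v5: (-0.5,5) → rotate → (2.04031,4.59207) → ×s → (1.94339,4.37395) → (1.94,4.37)
v6: (-4,3.5) → rotate → (-1.74334,5.02103) → ×s → (-1.66053,4.78253) → (-1.66,4.78)

Cross-section at z=0.25: (-5.37,-0.78) (-1.29,-4.20) (2.25,-5.67) (4.01,3.20) (1.94,4.37) (-1.66,4.78)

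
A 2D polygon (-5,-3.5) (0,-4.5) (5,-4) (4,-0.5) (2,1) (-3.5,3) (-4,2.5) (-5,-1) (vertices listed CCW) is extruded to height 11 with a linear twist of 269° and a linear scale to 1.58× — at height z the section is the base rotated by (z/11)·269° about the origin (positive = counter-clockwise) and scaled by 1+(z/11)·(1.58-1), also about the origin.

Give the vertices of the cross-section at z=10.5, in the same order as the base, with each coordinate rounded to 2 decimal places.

Cross-section at z=10.5: (-3.52,8.81) (-6.81,1.60) (-7.83,-6.14) (-2.18,-5.87) (0.80,-3.38) (5.78,4.23) (5.20,5.16) (0.27,7.92)

t = z/height = 10.5/11 = 0.954545
s = 1 + (scale-1)·z/height = 1 + (1.58-1)·10.5/11 = 1.553636
θ = twist·z/height = 269°·10.5/11 = 256.7727° = 4.481530 rad
cos θ = -0.228814, sin θ = -0.973470 (intermediates below are computed at full precision and shown rounded to 5 d.p.)
v1: (-5,-3.5) → rotate → (-2.26307,5.66820) → ×s → (-3.51599,8.80632) → (-3.52,8.81)
v2: (0,-4.5) → rotate → (-4.38062,1.02966) → ×s → (-6.80588,1.59972) → (-6.81,1.60)
v3: (5,-4) → rotate → (-5.03795,-3.95209) → ×s → (-7.82714,-6.14012) → (-7.83,-6.14)
v4: (4,-0.5) → rotate → (-1.40199,-3.77947) → ×s → (-2.17819,-5.87193) → (-2.18,-5.87)
v5: (2,1) → rotate → (0.51584,-2.17575) → ×s → (0.80143,-3.38033) → (0.80,-3.38)
v6: (-3.5,3) → rotate → (3.72126,2.72070) → ×s → (5.78149,4.22698) → (5.78,4.23)
v7: (-4,2.5) → rotate → (3.34893,3.32184) → ×s → (5.20302,5.16094) → (5.20,5.16)
v8: (-5,-1) → rotate → (0.17060,5.09616) → ×s → (0.26505,7.91759) → (0.27,7.92)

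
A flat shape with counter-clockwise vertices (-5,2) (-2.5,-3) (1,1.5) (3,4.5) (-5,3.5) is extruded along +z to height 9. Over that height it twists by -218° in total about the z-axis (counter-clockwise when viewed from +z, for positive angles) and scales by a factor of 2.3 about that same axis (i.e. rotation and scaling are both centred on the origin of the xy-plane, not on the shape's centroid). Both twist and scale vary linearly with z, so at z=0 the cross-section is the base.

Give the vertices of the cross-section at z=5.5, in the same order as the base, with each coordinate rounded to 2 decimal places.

Cross-section at z=5.5: (8.76,4.08) (-0.85,6.96) (0.73,-3.15) (2.20,-9.45) (10.72,2.24)

t = z/height = 5.5/9 = 0.611111
s = 1 + (scale-1)·z/height = 1 + (2.3-1)·5.5/9 = 1.794444
θ = twist·z/height = -218°·5.5/9 = -133.2222° = -2.325166 rad
cos θ = -0.684830, sin θ = -0.728703 (intermediates below are computed at full precision and shown rounded to 5 d.p.)
v1: (-5,2) → rotate → (4.88156,2.27386) → ×s → (8.75968,4.08031) → (8.76,4.08)
v2: (-2.5,-3) → rotate → (-0.47403,3.87625) → ×s → (-0.85063,6.95571) → (-0.85,6.96)
v3: (1,1.5) → rotate → (0.40822,-1.75595) → ×s → (0.73254,-3.15095) → (0.73,-3.15)
v4: (3,4.5) → rotate → (1.22467,-5.26784) → ×s → (2.19761,-9.45285) → (2.20,-9.45)
v5: (-5,3.5) → rotate → (5.97461,1.24661) → ×s → (10.72111,2.23697) → (10.72,2.24)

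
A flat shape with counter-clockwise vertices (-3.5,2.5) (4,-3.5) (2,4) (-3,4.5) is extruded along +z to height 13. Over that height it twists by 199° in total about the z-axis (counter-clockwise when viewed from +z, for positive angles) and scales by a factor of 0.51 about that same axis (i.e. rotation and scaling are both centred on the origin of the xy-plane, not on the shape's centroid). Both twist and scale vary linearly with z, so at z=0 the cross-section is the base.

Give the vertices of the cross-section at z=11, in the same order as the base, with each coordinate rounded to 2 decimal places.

t = z/height = 11/13 = 0.846154
s = 1 + (scale-1)·z/height = 1 + (0.51-1)·11/13 = 0.585385
θ = twist·z/height = 199°·11/13 = 168.3846° = 2.938866 rad
cos θ = -0.979521, sin θ = 0.201341 (intermediates below are computed at full precision and shown rounded to 5 d.p.)
v1: (-3.5,2.5) → rotate → (2.92497,-3.15350) → ×s → (1.71223,-1.84601) → (1.71,-1.85)
v2: (4,-3.5) → rotate → (-3.21339,4.23369) → ×s → (-1.88107,2.47834) → (-1.88,2.48)
v3: (2,4) → rotate → (-2.76441,-3.51540) → ×s → (-1.61824,-2.05786) → (-1.62,-2.06)
v4: (-3,4.5) → rotate → (2.03253,-5.01187) → ×s → (1.18981,-2.93387) → (1.19,-2.93)

Cross-section at z=11: (1.71,-1.85) (-1.88,2.48) (-1.62,-2.06) (1.19,-2.93)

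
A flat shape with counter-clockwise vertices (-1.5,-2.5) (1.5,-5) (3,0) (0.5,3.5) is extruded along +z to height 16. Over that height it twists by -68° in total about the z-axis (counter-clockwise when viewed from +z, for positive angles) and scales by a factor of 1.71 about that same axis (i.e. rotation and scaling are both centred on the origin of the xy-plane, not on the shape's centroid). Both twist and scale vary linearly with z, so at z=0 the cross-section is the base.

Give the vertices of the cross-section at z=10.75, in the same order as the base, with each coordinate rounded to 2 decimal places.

t = z/height = 10.75/16 = 0.671875
s = 1 + (scale-1)·z/height = 1 + (1.71-1)·10.75/16 = 1.477031
θ = twist·z/height = -68°·10.75/16 = -45.6875° = -0.797397 rad
cos θ = 0.698571, sin θ = -0.715540 (intermediates below are computed at full precision and shown rounded to 5 d.p.)
v1: (-1.5,-2.5) → rotate → (-2.83671,-0.67312) → ×s → (-4.18991,-0.99422) → (-4.19,-0.99)
v2: (1.5,-5) → rotate → (-2.52984,-4.56617) → ×s → (-3.73666,-6.74437) → (-3.74,-6.74)
v3: (3,0) → rotate → (2.09571,-2.14662) → ×s → (3.09544,-3.17063) → (3.10,-3.17)
v4: (0.5,3.5) → rotate → (2.85368,2.08723) → ×s → (4.21497,3.08290) → (4.21,3.08)

Cross-section at z=10.75: (-4.19,-0.99) (-3.74,-6.74) (3.10,-3.17) (4.21,3.08)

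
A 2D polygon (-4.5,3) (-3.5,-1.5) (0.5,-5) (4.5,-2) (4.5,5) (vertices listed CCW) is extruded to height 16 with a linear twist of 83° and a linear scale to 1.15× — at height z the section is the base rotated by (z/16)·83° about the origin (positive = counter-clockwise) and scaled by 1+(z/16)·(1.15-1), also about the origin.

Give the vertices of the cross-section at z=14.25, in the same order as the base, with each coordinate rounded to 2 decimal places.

Cross-section at z=14.25: (-4.68,-3.96) (0.54,-4.28) (5.60,-1.03) (3.59,4.27) (-4.03,6.47)

t = z/height = 14.25/16 = 0.890625
s = 1 + (scale-1)·z/height = 1 + (1.15-1)·14.25/16 = 1.133594
θ = twist·z/height = 83°·14.25/16 = 73.9219° = 1.290180 rad
cos θ = 0.276948, sin θ = 0.960885 (intermediates below are computed at full precision and shown rounded to 5 d.p.)
v1: (-4.5,3) → rotate → (-4.12892,-3.49314) → ×s → (-4.68052,-3.95980) → (-4.68,-3.96)
v2: (-3.5,-1.5) → rotate → (0.47201,-3.77852) → ×s → (0.53507,-4.28331) → (0.54,-4.28)
v3: (0.5,-5) → rotate → (4.94290,-0.90430) → ×s → (5.60324,-1.02510) → (5.60,-1.03)
v4: (4.5,-2) → rotate → (3.16804,3.77009) → ×s → (3.59126,4.27375) → (3.59,4.27)
v5: (4.5,5) → rotate → (-3.55816,5.70872) → ×s → (-4.03351,6.47137) → (-4.03,6.47)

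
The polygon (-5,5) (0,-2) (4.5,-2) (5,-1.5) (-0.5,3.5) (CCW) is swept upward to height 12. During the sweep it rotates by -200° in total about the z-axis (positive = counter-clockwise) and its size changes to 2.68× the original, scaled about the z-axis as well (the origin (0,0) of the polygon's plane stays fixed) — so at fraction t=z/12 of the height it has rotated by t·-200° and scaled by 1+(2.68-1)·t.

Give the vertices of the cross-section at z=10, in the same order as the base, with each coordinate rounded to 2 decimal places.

Cross-section at z=10: (14.44,-8.91) (-1.11,4.67) (-11.62,2.18) (-12.51,0.74) (3.10,-7.90)

t = z/height = 10/12 = 0.833333
s = 1 + (scale-1)·z/height = 1 + (2.68-1)·10/12 = 2.400000
θ = twist·z/height = -200°·10/12 = -166.6667° = -2.908882 rad
cos θ = -0.973045, sin θ = -0.230616 (intermediates below are computed at full precision and shown rounded to 5 d.p.)
v1: (-5,5) → rotate → (6.01830,-3.71214) → ×s → (14.44393,-8.90915) → (14.44,-8.91)
v2: (0,-2) → rotate → (-0.46123,1.94609) → ×s → (-1.10696,4.67062) → (-1.11,4.67)
v3: (4.5,-2) → rotate → (-4.83993,0.90832) → ×s → (-11.61584,2.17996) → (-11.62,2.18)
v4: (5,-1.5) → rotate → (-5.21115,0.30649) → ×s → (-12.50676,0.73557) → (-12.51,0.74)
v5: (-0.5,3.5) → rotate → (1.29368,-3.29035) → ×s → (3.10483,-7.89684) → (3.10,-7.90)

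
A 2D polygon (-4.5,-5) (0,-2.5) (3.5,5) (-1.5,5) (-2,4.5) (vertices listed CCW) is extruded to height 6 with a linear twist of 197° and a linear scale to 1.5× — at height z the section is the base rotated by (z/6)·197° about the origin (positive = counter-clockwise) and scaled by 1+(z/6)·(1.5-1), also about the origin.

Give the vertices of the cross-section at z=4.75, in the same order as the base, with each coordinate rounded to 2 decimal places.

t = z/height = 4.75/6 = 0.791667
s = 1 + (scale-1)·z/height = 1 + (1.5-1)·4.75/6 = 1.395833
θ = twist·z/height = 197°·4.75/6 = 155.9583° = 2.721986 rad
cos θ = -0.913249, sin θ = 0.407401 (intermediates below are computed at full precision and shown rounded to 5 d.p.)
v1: (-4.5,-5) → rotate → (6.14663,2.73294) → ×s → (8.57967,3.81473) → (8.58,3.81)
v2: (0,-2.5) → rotate → (1.01850,2.28312) → ×s → (1.42166,3.18686) → (1.42,3.19)
v3: (3.5,5) → rotate → (-5.23338,-3.14034) → ×s → (-7.30492,-4.38340) → (-7.30,-4.38)
v4: (-1.5,5) → rotate → (-0.66713,-5.17735) → ×s → (-0.93120,-7.22672) → (-0.93,-7.23)
v5: (-2,4.5) → rotate → (-0.00681,-4.92442) → ×s → (-0.00950,-6.87368) → (-0.01,-6.87)

Cross-section at z=4.75: (8.58,3.81) (1.42,3.19) (-7.30,-4.38) (-0.93,-7.23) (-0.01,-6.87)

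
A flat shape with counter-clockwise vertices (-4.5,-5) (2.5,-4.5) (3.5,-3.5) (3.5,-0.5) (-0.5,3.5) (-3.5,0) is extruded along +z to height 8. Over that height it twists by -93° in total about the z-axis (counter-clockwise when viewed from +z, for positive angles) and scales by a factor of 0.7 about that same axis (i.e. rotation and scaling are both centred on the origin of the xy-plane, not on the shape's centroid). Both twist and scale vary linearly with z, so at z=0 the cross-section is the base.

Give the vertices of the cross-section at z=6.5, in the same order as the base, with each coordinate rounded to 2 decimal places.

t = z/height = 6.5/8 = 0.8125
s = 1 + (scale-1)·z/height = 1 + (0.7-1)·6.5/8 = 0.756250
θ = twist·z/height = -93°·6.5/8 = -75.5625° = -1.318814 rad
cos θ = 0.249324, sin θ = -0.968420 (intermediates below are computed at full precision and shown rounded to 5 d.p.)
v1: (-4.5,-5) → rotate → (-5.96406,3.11127) → ×s → (-4.51032,2.35290) → (-4.51,2.35)
v2: (2.5,-4.5) → rotate → (-3.73458,-3.54301) → ×s → (-2.82428,-2.67940) → (-2.82,-2.68)
v3: (3.5,-3.5) → rotate → (-2.51684,-4.26210) → ×s → (-1.90336,-3.22322) → (-1.90,-3.22)
v4: (3.5,-0.5) → rotate → (0.38842,-3.51413) → ×s → (0.29374,-2.65756) → (0.29,-2.66)
v5: (-0.5,3.5) → rotate → (3.26481,1.35684) → ×s → (2.46901,1.02611) → (2.47,1.03)
v6: (-3.5,0) → rotate → (-0.87263,3.38947) → ×s → (-0.65993,2.56329) → (-0.66,2.56)

Cross-section at z=6.5: (-4.51,2.35) (-2.82,-2.68) (-1.90,-3.22) (0.29,-2.66) (2.47,1.03) (-0.66,2.56)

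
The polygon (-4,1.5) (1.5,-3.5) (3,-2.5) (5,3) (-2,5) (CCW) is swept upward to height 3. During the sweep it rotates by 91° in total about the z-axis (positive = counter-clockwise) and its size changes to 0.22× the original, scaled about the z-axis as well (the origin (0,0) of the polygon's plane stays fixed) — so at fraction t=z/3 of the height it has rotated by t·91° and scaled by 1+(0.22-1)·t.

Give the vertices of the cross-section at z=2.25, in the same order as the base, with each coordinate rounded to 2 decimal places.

t = z/height = 2.25/3 = 0.75
s = 1 + (scale-1)·z/height = 1 + (0.22-1)·2.25/3 = 0.415000
θ = twist·z/height = 91°·2.25/3 = 68.2500° = 1.191187 rad
cos θ = 0.370557, sin θ = 0.928810 (intermediates below are computed at full precision and shown rounded to 5 d.p.)
v1: (-4,1.5) → rotate → (-2.87544,-3.15940) → ×s → (-1.19331,-1.31115) → (-1.19,-1.31)
v2: (1.5,-3.5) → rotate → (3.80667,0.09626) → ×s → (1.57977,0.03995) → (1.58,0.04)
v3: (3,-2.5) → rotate → (3.43370,1.86004) → ×s → (1.42498,0.77191) → (1.42,0.77)
v4: (5,3) → rotate → (-0.93364,5.75572) → ×s → (-0.38746,2.38862) → (-0.39,2.39)
v5: (-2,5) → rotate → (-5.38516,-0.00483) → ×s → (-2.23484,-0.00201) → (-2.23,0.00)

Cross-section at z=2.25: (-1.19,-1.31) (1.58,0.04) (1.42,0.77) (-0.39,2.39) (-2.23,0.00)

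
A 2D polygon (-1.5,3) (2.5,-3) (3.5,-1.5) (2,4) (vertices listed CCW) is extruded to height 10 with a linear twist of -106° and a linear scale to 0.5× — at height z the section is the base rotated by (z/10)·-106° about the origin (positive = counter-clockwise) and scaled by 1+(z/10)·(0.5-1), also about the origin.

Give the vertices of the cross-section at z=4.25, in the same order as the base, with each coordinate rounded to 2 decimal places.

t = z/height = 4.25/10 = 0.425
s = 1 + (scale-1)·z/height = 1 + (0.5-1)·4.25/10 = 0.787500
θ = twist·z/height = -106°·4.25/10 = -45.0500° = -0.786271 rad
cos θ = 0.706489, sin θ = -0.707724 (intermediates below are computed at full precision and shown rounded to 5 d.p.)
v1: (-1.5,3) → rotate → (1.06344,3.18105) → ×s → (0.83746,2.50508) → (0.84,2.51)
v2: (2.5,-3) → rotate → (-0.35695,-3.88878) → ×s → (-0.28110,-3.06241) → (-0.28,-3.06)
v3: (3.5,-1.5) → rotate → (1.41113,-3.53677) → ×s → (1.11126,-2.78520) → (1.11,-2.79)
v4: (2,4) → rotate → (4.24387,1.41051) → ×s → (3.34205,1.11078) → (3.34,1.11)

Cross-section at z=4.25: (0.84,2.51) (-0.28,-3.06) (1.11,-2.79) (3.34,1.11)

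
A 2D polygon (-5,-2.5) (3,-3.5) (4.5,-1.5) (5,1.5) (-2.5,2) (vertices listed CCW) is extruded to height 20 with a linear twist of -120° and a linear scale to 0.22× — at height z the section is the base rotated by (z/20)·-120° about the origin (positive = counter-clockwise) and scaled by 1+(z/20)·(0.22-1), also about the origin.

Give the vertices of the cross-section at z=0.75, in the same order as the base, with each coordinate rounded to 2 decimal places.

t = z/height = 0.75/20 = 0.0375
s = 1 + (scale-1)·z/height = 1 + (0.22-1)·0.75/20 = 0.970750
θ = twist·z/height = -120°·0.75/20 = -4.5000° = -0.078540 rad
cos θ = 0.996917, sin θ = -0.078459 (intermediates below are computed at full precision and shown rounded to 5 d.p.)
v1: (-5,-2.5) → rotate → (-5.18073,-2.10000) → ×s → (-5.02920,-2.03857) → (-5.03,-2.04)
v2: (3,-3.5) → rotate → (2.71615,-3.72459) → ×s → (2.63670,-3.61564) → (2.64,-3.62)
v3: (4.5,-1.5) → rotate → (4.36844,-1.84844) → ×s → (4.24066,-1.79438) → (4.24,-1.79)
v4: (5,1.5) → rotate → (5.10228,1.10308) → ×s → (4.95303,1.07082) → (4.95,1.07)
v5: (-2.5,2) → rotate → (-2.33538,2.18998) → ×s → (-2.26707,2.12593) → (-2.27,2.13)

Cross-section at z=0.75: (-5.03,-2.04) (2.64,-3.62) (4.24,-1.79) (4.95,1.07) (-2.27,2.13)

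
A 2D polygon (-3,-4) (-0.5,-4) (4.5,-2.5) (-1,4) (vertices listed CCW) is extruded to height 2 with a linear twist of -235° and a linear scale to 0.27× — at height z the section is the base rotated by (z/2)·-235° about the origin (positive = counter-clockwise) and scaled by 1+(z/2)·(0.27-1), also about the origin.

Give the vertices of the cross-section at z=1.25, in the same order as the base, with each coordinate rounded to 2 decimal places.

Cross-section at z=1.25: (0.18,2.71) (-0.96,1.97) (-2.79,-0.20) (1.64,-1.52)

t = z/height = 1.25/2 = 0.625
s = 1 + (scale-1)·z/height = 1 + (0.27-1)·1.25/2 = 0.543750
θ = twist·z/height = -235°·1.25/2 = -146.8750° = -2.563452 rad
cos θ = -0.837480, sin θ = -0.546467 (intermediates below are computed at full precision and shown rounded to 5 d.p.)
v1: (-3,-4) → rotate → (0.32657,4.98932) → ×s → (0.17757,2.71294) → (0.18,2.71)
v2: (-0.5,-4) → rotate → (-1.76713,3.62316) → ×s → (-0.96088,1.97009) → (-0.96,1.97)
v3: (4.5,-2.5) → rotate → (-5.13483,-0.36540) → ×s → (-2.79206,-0.19869) → (-2.79,-0.20)
v4: (-1,4) → rotate → (3.02335,-2.80345) → ×s → (1.64395,-1.52438) → (1.64,-1.52)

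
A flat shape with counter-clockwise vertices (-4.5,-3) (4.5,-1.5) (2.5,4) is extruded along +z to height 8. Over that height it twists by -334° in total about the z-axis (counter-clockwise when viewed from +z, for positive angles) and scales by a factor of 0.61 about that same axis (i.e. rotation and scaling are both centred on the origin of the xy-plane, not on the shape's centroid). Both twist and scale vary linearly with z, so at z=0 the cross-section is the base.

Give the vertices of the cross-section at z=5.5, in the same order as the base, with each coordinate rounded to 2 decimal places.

Cross-section at z=5.5: (3.81,-1.09) (-1.30,3.22) (-3.42,-0.50)

t = z/height = 5.5/8 = 0.6875
s = 1 + (scale-1)·z/height = 1 + (0.61-1)·5.5/8 = 0.731875
θ = twist·z/height = -334°·5.5/8 = -229.6250° = -4.007712 rad
cos θ = -0.647788, sin θ = 0.761821 (intermediates below are computed at full precision and shown rounded to 5 d.p.)
v1: (-4.5,-3) → rotate → (5.20051,-1.48483) → ×s → (3.80612,-1.08671) → (3.81,-1.09)
v2: (4.5,-1.5) → rotate → (-1.77231,4.39988) → ×s → (-1.29711,3.22016) → (-1.30,3.22)
v3: (2.5,4) → rotate → (-4.66675,-0.68660) → ×s → (-3.41548,-0.50250) → (-3.42,-0.50)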